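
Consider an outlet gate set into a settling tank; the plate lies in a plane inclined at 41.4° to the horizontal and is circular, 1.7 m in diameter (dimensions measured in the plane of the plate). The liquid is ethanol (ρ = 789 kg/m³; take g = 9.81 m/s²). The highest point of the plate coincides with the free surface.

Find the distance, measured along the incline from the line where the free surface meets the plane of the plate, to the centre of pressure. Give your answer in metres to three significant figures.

y_p = 1.06 m

γ = ρg = 789 × 9.81 / 1000 = 7.74009 kN/m³.
Let θ = 41.4° be the plate's angle to the horizontal; measure y along the incline from where the plane meets the free surface. Vertical depth h = y·sinθ with sinθ = 0.661312.
The centroid is at the centre, 0.85 m below the top of the plate, so y_c = 0.85 m and h_c = 0.85 × 0.661312 = 0.562115 m.
A = π(0.85)² = 2.2698 m².
Resultant F = γ·h_c·A = 7.74009 × 0.562115 × 2.2698 = 9.87549 kN.
I_c = πr⁴/4 = π × 0.85⁴/4 = 0.409983 m⁴.
Centre of pressure: y_p = y_c + I_c/(y_c·A) = 0.85 + 0.409983/(0.85 × 2.2698) = 0.85 + 0.2125 = 1.0625 m along the plane.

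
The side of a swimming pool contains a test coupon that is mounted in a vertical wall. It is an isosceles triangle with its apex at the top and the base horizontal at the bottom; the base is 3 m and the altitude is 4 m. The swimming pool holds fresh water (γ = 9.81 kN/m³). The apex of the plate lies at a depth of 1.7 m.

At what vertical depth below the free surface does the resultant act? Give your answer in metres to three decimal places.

γ = 9.81 kN/m³.
With the apex up, the centroid sits 2h/3 = 2 × 4/3 = 2.66667 m below the apex, so the centroid depth is h_c = 1.7 + 2.66667 = 4.36667 m.
A = ½ × 3 × 4 = 6 m².
Resultant F = γ·h_c·A = 9.81 × 4.36667 × 6 = 257.022 kN.
I_c = b·h³/36 = 3 × 4³/36 = 5.33333 m⁴.
Centre of pressure: y_p = y_c + I_c/(y_c·A) = 4.36667 + 5.33333/(4.36667 × 6) = 4.36667 + 0.203562 = 4.57023 m along the plane.

h_p = 4.570 m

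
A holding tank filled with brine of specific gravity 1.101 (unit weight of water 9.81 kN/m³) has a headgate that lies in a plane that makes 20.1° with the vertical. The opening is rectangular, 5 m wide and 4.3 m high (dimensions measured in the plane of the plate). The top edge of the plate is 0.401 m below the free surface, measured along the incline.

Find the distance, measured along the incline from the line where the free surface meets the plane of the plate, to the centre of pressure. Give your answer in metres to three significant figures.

y_p = 3.16 m

γ = 1.101 × 9.81 = 10.80081 kN/m³.
The plate makes 20.1° with the vertical, i.e. θ = 90° − 20.1° = 69.9° to the horizontal. Measuring y along the incline from the free-surface line, vertical depth h = y·sinθ with sinθ = 0.939094.
The centroid lies 4.3/2 = 2.15 m below the top edge, so y_c = 0.401 + 2.15 = 2.551 m and h_c = 2.551 × 0.939094 = 2.39563 m.
A = 5 × 4.3 = 21.5 m².
Resultant F = γ·h_c·A = 10.80081 × 2.39563 × 21.5 = 556.307 kN.
I_c = b·h³/12 = 5 × 4.3³/12 = 33.1279 m⁴.
Centre of pressure: y_p = y_c + I_c/(y_c·A) = 2.551 + 33.1279/(2.551 × 21.5) = 2.551 + 0.604011 = 3.15501 m along the plane.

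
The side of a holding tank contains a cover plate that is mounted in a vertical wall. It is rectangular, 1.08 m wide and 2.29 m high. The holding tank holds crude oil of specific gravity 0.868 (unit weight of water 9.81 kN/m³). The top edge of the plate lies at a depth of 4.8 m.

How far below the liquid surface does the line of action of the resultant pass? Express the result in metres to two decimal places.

γ = 0.868 × 9.81 = 8.51508 kN/m³.
The centroid lies 2.29/2 = 1.145 m below the top edge, so the centroid depth is h_c = 4.8 + 1.145 = 5.945 m.
A = 1.08 × 2.29 = 2.4732 m².
Resultant F = γ·h_c·A = 8.51508 × 5.945 × 2.4732 = 125.199 kN.
I_c = b·h³/12 = 1.08 × 2.29³/12 = 1.08081 m⁴.
Centre of pressure: y_p = y_c + I_c/(y_c·A) = 5.945 + 1.08081/(5.945 × 2.4732) = 5.945 + 0.0735086 = 6.01851 m along the plane.

h_p = 6.02 m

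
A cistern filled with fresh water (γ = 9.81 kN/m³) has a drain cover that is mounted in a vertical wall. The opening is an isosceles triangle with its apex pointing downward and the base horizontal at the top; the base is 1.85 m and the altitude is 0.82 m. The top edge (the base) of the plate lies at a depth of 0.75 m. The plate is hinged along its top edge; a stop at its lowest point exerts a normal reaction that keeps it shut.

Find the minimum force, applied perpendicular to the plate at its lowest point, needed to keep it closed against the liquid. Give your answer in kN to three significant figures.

P ≈ 2.88 kN

γ = 9.81 kN/m³.
With the apex down, the centroid sits h/3 = 0.82/3 = 0.273333 m below the base (the top edge), so the centroid depth is h_c = 0.75 + 0.273333 = 1.02333 m.
A = ½ × 1.85 × 0.82 = 0.7585 m².
Resultant F = γ·h_c·A = 9.81 × 1.02333 × 0.7585 = 7.61448 kN.
I_c = b·h³/36 = 1.85 × 0.82³/36 = 0.0283342 m⁴.
Centre of pressure: y_p = y_c + I_c/(y_c·A) = 1.02333 + 0.0283342/(1.02333 × 0.7585) = 1.02333 + 0.0365039 = 1.05983 m along the plane.
The resultant acts 0.273333 + 0.0365039 = 0.309837 m (along the plate) below the hinge at the top edge, so the moment about the hinge is M = F × 0.309837 = 7.61448 × 0.309837 = 2.35925 kN·m.
A normal force at the bottom, 0.82 m from the hinge, must supply this moment: P = 2.35925/0.82 = 2.87713 kN.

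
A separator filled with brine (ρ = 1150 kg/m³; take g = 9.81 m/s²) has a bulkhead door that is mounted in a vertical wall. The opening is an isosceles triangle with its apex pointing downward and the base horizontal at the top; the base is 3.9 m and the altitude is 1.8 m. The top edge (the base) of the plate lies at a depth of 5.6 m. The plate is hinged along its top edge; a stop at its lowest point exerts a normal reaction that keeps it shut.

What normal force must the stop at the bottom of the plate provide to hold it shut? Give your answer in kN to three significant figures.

γ = ρg = 1150 × 9.81 / 1000 = 11.2815 kN/m³.
With the apex down, the centroid sits h/3 = 1.8/3 = 0.6 m below the base (the top edge), so the centroid depth is h_c = 5.6 + 0.6 = 6.2 m.
A = ½ × 3.9 × 1.8 = 3.51 m².
Resultant F = γ·h_c·A = 11.2815 × 6.2 × 3.51 = 245.508 kN.
I_c = b·h³/36 = 3.9 × 1.8³/36 = 0.6318 m⁴.
Centre of pressure: y_p = y_c + I_c/(y_c·A) = 6.2 + 0.6318/(6.2 × 3.51) = 6.2 + 0.0290323 = 6.22903 m along the plane.
The resultant acts 0.6 + 0.0290323 = 0.629032 m (along the plate) below the hinge at the top edge, so the moment about the hinge is M = F × 0.629032 = 245.508 × 0.629032 = 154.432 kN·m.
A normal force at the bottom, 1.8 m from the hinge, must supply this moment: P = 154.432/1.8 = 85.7956 kN.

P ≈ 85.8 kN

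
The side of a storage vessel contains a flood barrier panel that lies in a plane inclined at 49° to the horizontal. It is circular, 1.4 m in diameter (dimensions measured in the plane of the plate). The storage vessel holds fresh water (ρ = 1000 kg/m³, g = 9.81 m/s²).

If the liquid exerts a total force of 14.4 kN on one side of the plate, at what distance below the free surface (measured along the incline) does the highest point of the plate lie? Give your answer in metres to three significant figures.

y_top ≈ 0.563 m

γ = ρg = 1000 × 9.81 = 9810 N/m³ = 9.81 kN/m³.
A = π(0.7)² = 1.53938 m².
From F = γ·h_c·A, the centroid depth is h_c = 14.4/(9.81 × 1.53938) = 0.953559 m.
Let θ = 49° be the plate's angle to the horizontal; measure y along the incline from where the plane meets the free surface. Vertical depth h = y·sinθ with sinθ = 0.754710.
Along the incline, y_c = h_c/sinθ = 0.953559/0.754710 = 1.26348 m.
The centroid is at the centre, 0.7 m below the top of the plate, so the highest point sits at y_top = 1.26348 − 0.7 = 0.56348 m along the incline.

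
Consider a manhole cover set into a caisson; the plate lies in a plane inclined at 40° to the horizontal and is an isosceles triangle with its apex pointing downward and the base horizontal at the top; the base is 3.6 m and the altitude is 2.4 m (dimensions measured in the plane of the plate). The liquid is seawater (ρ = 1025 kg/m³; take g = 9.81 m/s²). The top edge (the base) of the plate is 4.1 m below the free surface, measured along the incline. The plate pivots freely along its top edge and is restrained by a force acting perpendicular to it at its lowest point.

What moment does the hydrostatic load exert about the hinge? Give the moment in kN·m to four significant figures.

M ≈ 118.4 kN·m

γ = ρg = 1025 × 9.81 / 1000 = 10.05525 kN/m³.
Let θ = 40° be the plate's angle to the horizontal; measure y along the incline from where the plane meets the free surface. Vertical depth h = y·sinθ with sinθ = 0.642788.
With the apex down, the centroid sits h/3 = 2.4/3 = 0.8 m below the base (the top edge), so y_c = 4.1 + 0.8 = 4.9 m and h_c = 4.9 × 0.642788 = 3.14966 m.
A = ½ × 3.6 × 2.4 = 4.32 m².
Resultant F = γ·h_c·A = 10.05525 × 3.14966 × 4.32 = 136.817 kN.
I_c = b·h³/36 = 3.6 × 2.4³/36 = 1.3824 m⁴.
Centre of pressure: y_p = y_c + I_c/(y_c·A) = 4.9 + 1.3824/(4.9 × 4.32) = 4.9 + 0.0653061 = 4.96531 m along the plane.
The resultant acts 0.8 + 0.0653061 = 0.865306 m (along the plate) below the hinge at the top edge, so the moment about the hinge is M = F × 0.865306 = 136.817 × 0.865306 = 118.389 kN·m.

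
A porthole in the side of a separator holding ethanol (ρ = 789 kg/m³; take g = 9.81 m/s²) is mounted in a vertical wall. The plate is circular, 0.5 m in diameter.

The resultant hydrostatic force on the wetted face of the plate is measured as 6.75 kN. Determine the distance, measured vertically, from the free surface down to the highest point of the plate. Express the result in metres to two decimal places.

d_top ≈ 4.19 m

γ = ρg = 789 × 9.81 / 1000 = 7.74009 kN/m³.
A = π(0.25)² = 0.19635 m².
From F = γ·h_c·A, the centroid depth is h_c = 6.75/(7.74009 × 0.19635) = 4.44147 m.
The centroid is at the centre, 0.25 m below the top of the plate, so the highest point sits at h_top = 4.44147 − 0.25 = 4.19147 m below the surface.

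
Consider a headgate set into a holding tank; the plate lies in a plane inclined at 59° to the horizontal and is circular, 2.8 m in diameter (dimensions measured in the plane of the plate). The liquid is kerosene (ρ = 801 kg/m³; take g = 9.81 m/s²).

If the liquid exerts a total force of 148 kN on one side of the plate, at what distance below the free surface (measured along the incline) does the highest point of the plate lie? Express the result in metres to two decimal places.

γ = ρg = 801 × 9.81 / 1000 = 7.85781 kN/m³.
A = π(1.4)² = 6.15752 m².
From F = γ·h_c·A, the centroid depth is h_c = 148/(7.85781 × 6.15752) = 3.05882 m.
Let θ = 59° be the plate's angle to the horizontal; measure y along the incline from where the plane meets the free surface. Vertical depth h = y·sinθ with sinθ = 0.857167.
Along the incline, y_c = h_c/sinθ = 3.05882/0.857167 = 3.56852 m.
The centroid is at the centre, 1.4 m below the top of the plate, so the highest point sits at y_top = 3.56852 − 1.4 = 2.16852 m along the incline.

y_top ≈ 2.17 m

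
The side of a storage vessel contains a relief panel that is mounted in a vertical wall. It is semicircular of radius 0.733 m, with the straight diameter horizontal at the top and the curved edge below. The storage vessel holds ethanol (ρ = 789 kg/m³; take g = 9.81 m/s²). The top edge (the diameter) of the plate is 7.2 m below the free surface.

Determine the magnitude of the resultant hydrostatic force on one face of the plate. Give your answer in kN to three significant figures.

F ≈ 49.1 kN

γ = ρg = 789 × 9.81 / 1000 = 7.74009 kN/m³.
The centroid of a semicircle lies 4r/(3π) = 0.311095 m from the diameter, here below the top edge, so the centroid depth is h_c = 7.2 + 0.311095 = 7.5111 m.
A = πr²/2 = π × 0.733²/2 = 0.843972 m².
Resultant F = γ·h_c·A = 7.74009 × 7.5111 × 0.843972 = 49.0657 kN.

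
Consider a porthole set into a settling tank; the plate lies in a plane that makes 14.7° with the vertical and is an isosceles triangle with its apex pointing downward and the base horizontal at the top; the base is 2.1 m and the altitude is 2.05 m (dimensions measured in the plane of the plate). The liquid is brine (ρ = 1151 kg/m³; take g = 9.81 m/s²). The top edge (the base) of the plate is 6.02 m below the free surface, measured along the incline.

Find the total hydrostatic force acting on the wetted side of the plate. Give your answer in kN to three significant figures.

γ = ρg = 1151 × 9.81 / 1000 = 11.29131 kN/m³.
The plate makes 14.7° with the vertical, i.e. θ = 90° − 14.7° = 75.3° to the horizontal. Measuring y along the incline from the free-surface line, vertical depth h = y·sinθ with sinθ = 0.967268.
With the apex down, the centroid sits h/3 = 2.05/3 = 0.683333 m below the base (the top edge), so y_c = 6.02 + 0.683333 = 6.70333 m and h_c = 6.70333 × 0.967268 = 6.48392 m.
A = ½ × 2.1 × 2.05 = 2.1525 m².
Resultant F = γ·h_c·A = 11.29131 × 6.48392 × 2.1525 = 157.589 kN.

F ≈ 158 kN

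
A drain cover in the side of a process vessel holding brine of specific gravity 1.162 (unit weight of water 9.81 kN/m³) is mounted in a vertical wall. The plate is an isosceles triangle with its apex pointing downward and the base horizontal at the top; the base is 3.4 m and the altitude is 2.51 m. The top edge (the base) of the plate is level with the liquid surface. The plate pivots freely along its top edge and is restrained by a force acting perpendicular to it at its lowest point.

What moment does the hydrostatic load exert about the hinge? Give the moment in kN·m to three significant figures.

M ≈ 51.1 kN·m

γ = 1.162 × 9.81 = 11.39922 kN/m³.
With the apex down, the centroid sits h/3 = 2.51/3 = 0.836667 m below the base (the top edge), so the centroid depth is h_c = 0.836667 m.
A = ½ × 3.4 × 2.51 = 4.267 m².
Resultant F = γ·h_c·A = 11.39922 × 0.836667 × 4.267 = 40.6959 kN.
I_c = b·h³/36 = 3.4 × 2.51³/36 = 1.49347 m⁴.
Centre of pressure: y_p = y_c + I_c/(y_c·A) = 0.836667 + 1.49347/(0.836667 × 4.267) = 0.836667 + 0.418332 = 1.255 m along the plane.
The resultant acts 0.836667 + 0.418332 = 1.255 m (along the plate) below the hinge at the top edge, so the moment about the hinge is M = F × 1.255 = 40.6959 × 1.255 = 51.0734 kN·m.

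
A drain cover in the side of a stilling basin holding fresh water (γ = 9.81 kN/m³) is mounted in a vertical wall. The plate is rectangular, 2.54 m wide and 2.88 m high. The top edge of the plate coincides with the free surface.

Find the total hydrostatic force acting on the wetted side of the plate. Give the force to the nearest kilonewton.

γ = 9.81 kN/m³.
The centroid lies 2.88/2 = 1.44 m below the top edge, so the centroid depth is h_c = 1.44 m.
A = 2.54 × 2.88 = 7.3152 m².
Resultant F = γ·h_c·A = 9.81 × 1.44 × 7.3152 = 103.337 kN.

F ≈ 103 kN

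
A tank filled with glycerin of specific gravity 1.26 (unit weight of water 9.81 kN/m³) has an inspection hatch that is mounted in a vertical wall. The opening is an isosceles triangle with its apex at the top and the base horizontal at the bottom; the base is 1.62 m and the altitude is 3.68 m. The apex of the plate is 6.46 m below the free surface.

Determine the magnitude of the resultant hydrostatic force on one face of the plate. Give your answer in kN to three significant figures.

γ = 1.26 × 9.81 = 12.3606 kN/m³.
With the apex up, the centroid sits 2h/3 = 2 × 3.68/3 = 2.45333 m below the apex, so the centroid depth is h_c = 6.46 + 2.45333 = 8.91333 m.
A = ½ × 1.62 × 3.68 = 2.9808 m².
Resultant F = γ·h_c·A = 12.3606 × 8.91333 × 2.9808 = 328.407 kN.

F ≈ 328 kN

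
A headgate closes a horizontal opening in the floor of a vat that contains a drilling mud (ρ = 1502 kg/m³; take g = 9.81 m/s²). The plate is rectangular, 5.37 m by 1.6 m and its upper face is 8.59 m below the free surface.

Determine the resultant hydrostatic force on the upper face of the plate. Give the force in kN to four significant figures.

F ≈ 1087 kN

γ = ρg = 1502 × 9.81 / 1000 = 14.73462 kN/m³.
The plate is horizontal, so pressure is uniform at p = γ·h = 14.73462 × 8.59 = 126.57 kN/m².
A = 5.37 × 1.6 = 8.592 m².
F = p·A = 126.57 × 8.592 = 1087.49 kN.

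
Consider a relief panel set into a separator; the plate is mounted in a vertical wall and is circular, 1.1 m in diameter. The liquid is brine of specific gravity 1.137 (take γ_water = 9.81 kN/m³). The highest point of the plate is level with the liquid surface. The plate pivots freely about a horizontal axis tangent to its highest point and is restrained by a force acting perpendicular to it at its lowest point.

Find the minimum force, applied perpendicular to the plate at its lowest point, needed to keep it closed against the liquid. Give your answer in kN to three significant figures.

P ≈ 3.64 kN

γ = 1.137 × 9.81 = 11.15397 kN/m³.
The centroid is at the centre, 0.55 m below the top of the plate, so the centroid depth is h_c = 0.55 m.
A = π(0.55)² = 0.950332 m².
Resultant F = γ·h_c·A = 11.15397 × 0.55 × 0.950332 = 5.82999 kN.
I_c = πr⁴/4 = π × 0.55⁴/4 = 0.0718688 m⁴.
Centre of pressure: y_p = y_c + I_c/(y_c·A) = 0.55 + 0.0718688/(0.55 × 0.950332) = 0.55 + 0.1375 = 0.6875 m along the plane.
The resultant acts 0.55 + 0.1375 = 0.6875 m (along the plate) below the hinge at the top edge, so the moment about the hinge is M = F × 0.6875 = 5.82999 × 0.6875 = 4.00812 kN·m.
A normal force at the bottom, 1.1 m from the hinge, must supply this moment: P = 4.00812/1.1 = 3.64375 kN.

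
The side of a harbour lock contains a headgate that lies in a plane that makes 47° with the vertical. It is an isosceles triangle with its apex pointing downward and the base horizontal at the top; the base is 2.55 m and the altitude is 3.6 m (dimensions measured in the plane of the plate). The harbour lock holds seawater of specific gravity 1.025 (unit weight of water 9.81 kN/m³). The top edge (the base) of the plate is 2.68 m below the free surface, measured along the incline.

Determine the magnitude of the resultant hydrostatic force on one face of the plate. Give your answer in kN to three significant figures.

γ = 1.025 × 9.81 = 10.05525 kN/m³.
The plate makes 47° with the vertical, i.e. θ = 90° − 47° = 43° to the horizontal. Measuring y along the incline from the free-surface line, vertical depth h = y·sinθ with sinθ = 0.681998.
With the apex down, the centroid sits h/3 = 3.6/3 = 1.2 m below the base (the top edge), so y_c = 2.68 + 1.2 = 3.88 m and h_c = 3.88 × 0.681998 = 2.64615 m.
A = ½ × 2.55 × 3.6 = 4.59 m².
Resultant F = γ·h_c·A = 10.05525 × 2.64615 × 4.59 = 122.129 kN.

F ≈ 122 kN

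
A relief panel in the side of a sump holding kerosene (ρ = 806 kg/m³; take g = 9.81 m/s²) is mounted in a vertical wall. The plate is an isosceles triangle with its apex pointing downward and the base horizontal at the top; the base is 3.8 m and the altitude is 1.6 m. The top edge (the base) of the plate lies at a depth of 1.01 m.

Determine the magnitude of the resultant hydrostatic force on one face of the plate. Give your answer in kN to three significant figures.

γ = ρg = 806 × 9.81 / 1000 = 7.90686 kN/m³.
With the apex down, the centroid sits h/3 = 1.6/3 = 0.533333 m below the base (the top edge), so the centroid depth is h_c = 1.01 + 0.533333 = 1.54333 m.
A = ½ × 3.8 × 1.6 = 3.04 m².
Resultant F = γ·h_c·A = 7.90686 × 1.54333 × 3.04 = 37.0968 kN.

F ≈ 37.1 kN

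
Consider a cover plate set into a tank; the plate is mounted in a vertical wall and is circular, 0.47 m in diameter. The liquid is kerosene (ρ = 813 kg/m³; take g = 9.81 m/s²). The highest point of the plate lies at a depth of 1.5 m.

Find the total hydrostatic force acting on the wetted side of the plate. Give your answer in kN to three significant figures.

F ≈ 2.40 kN

γ = ρg = 813 × 9.81 / 1000 = 7.97553 kN/m³.
The centroid is at the centre, 0.235 m below the top of the plate, so the centroid depth is h_c = 1.5 + 0.235 = 1.735 m.
A = π(0.235)² = 0.173494 m².
Resultant F = γ·h_c·A = 7.97553 × 1.735 × 0.173494 = 2.40073 kN.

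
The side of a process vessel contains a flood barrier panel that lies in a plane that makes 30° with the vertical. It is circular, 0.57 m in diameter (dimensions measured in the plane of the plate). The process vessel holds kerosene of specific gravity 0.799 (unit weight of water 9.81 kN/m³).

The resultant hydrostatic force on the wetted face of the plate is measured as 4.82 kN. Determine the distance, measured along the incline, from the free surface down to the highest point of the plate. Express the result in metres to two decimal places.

γ = 0.799 × 9.81 = 7.83819 kN/m³.
A = π(0.285)² = 0.255176 m².
From F = γ·h_c·A, the centroid depth is h_c = 4.82/(7.83819 × 0.255176) = 2.40986 m.
The plate makes 30° with the vertical, i.e. θ = 90° − 30° = 60° to the horizontal. Measuring y along the incline from the free-surface line, vertical depth h = y·sinθ with sinθ = 0.866025.
Along the incline, y_c = h_c/sinθ = 2.40986/0.866025 = 2.78267 m.
The centroid is at the centre, 0.285 m below the top of the plate, so the highest point sits at y_top = 2.78267 − 0.285 = 2.49767 m along the incline.

y_top ≈ 2.50 m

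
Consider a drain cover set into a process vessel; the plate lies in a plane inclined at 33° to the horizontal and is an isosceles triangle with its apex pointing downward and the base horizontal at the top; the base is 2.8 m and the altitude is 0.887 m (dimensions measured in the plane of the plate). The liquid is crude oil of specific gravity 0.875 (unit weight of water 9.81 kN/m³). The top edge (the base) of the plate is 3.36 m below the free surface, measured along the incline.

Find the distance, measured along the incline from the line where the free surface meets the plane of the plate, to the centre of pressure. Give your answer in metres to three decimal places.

γ = 0.875 × 9.81 = 8.58375 kN/m³.
Let θ = 33° be the plate's angle to the horizontal; measure y along the incline from where the plane meets the free surface. Vertical depth h = y·sinθ with sinθ = 0.544639.
With the apex down, the centroid sits h/3 = 0.887/3 = 0.295667 m below the base (the top edge), so y_c = 3.36 + 0.295667 = 3.65567 m and h_c = 3.65567 × 0.544639 = 1.99102 m.
A = ½ × 2.8 × 0.887 = 1.2418 m².
Resultant F = γ·h_c·A = 8.58375 × 1.99102 × 1.2418 = 21.2229 kN.
I_c = b·h³/36 = 2.8 × 0.887³/36 = 0.0542783 m⁴.
Centre of pressure: y_p = y_c + I_c/(y_c·A) = 3.65567 + 0.0542783/(3.65567 × 1.2418) = 3.65567 + 0.0119566 = 3.66763 m along the plane.

y_p = 3.668 m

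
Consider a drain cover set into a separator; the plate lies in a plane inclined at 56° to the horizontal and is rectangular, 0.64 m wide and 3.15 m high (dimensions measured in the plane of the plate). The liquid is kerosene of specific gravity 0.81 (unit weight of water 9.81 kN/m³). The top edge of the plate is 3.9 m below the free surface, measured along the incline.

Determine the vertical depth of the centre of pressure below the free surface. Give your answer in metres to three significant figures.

γ = 0.81 × 9.81 = 7.9461 kN/m³.
Let θ = 56° be the plate's angle to the horizontal; measure y along the incline from where the plane meets the free surface. Vertical depth h = y·sinθ with sinθ = 0.829038.
The centroid lies 3.15/2 = 1.575 m below the top edge, so y_c = 3.9 + 1.575 = 5.475 m and h_c = 5.475 × 0.829038 = 4.53898 m.
A = 0.64 × 3.15 = 2.016 m².
Resultant F = γ·h_c·A = 7.9461 × 4.53898 × 2.016 = 72.7115 kN.
I_c = b·h³/12 = 0.64 × 3.15³/12 = 1.66698 m⁴.
Centre of pressure: y_p = y_c + I_c/(y_c·A) = 5.475 + 1.66698/(5.475 × 2.016) = 5.475 + 0.151027 = 5.62603 m along the plane.
Vertically, h_p = y_p·sinθ = 5.62603 × 0.829038 = 4.66419 m.

h_p = 4.66 m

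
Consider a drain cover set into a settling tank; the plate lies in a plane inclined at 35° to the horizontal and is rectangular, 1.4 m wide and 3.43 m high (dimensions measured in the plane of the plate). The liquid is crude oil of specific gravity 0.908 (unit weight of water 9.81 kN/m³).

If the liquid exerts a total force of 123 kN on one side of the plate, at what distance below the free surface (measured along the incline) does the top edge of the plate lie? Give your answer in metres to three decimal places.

γ = 0.908 × 9.81 = 8.90748 kN/m³.
A = 1.4 × 3.43 = 4.802 m².
From F = γ·h_c·A, the centroid depth is h_c = 123/(8.90748 × 4.802) = 2.8756 m.
Let θ = 35° be the plate's angle to the horizontal; measure y along the incline from where the plane meets the free surface. Vertical depth h = y·sinθ with sinθ = 0.573576.
Along the incline, y_c = h_c/sinθ = 2.8756/0.573576 = 5.01346 m.
The centroid lies 3.43/2 = 1.715 m below the top edge, so the top edge sits at y_top = 5.01346 − 1.715 = 3.29846 m along the incline.

y_top ≈ 3.298 m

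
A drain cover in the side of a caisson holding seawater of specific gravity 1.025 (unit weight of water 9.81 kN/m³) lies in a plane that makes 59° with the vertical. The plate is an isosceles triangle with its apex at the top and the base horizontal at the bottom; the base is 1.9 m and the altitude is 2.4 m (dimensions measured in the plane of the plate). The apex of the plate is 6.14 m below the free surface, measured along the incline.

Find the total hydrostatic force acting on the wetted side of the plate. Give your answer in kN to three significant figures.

F ≈ 91.4 kN

γ = 1.025 × 9.81 = 10.05525 kN/m³.
The plate makes 59° with the vertical, i.e. θ = 90° − 59° = 31° to the horizontal. Measuring y along the incline from the free-surface line, vertical depth h = y·sinθ with sinθ = 0.515038.
With the apex up, the centroid sits 2h/3 = 2 × 2.4/3 = 1.6 m below the apex, so y_c = 6.14 + 1.6 = 7.74 m and h_c = 7.74 × 0.515038 = 3.98639 m.
A = ½ × 1.9 × 2.4 = 2.28 m².
Resultant F = γ·h_c·A = 10.05525 × 3.98639 × 2.28 = 91.3919 kN.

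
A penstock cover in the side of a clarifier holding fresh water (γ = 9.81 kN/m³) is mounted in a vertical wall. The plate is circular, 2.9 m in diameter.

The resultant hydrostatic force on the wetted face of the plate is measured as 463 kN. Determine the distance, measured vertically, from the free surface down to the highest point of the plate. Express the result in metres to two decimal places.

d_top ≈ 5.70 m

γ = 9.81 kN/m³.
A = π(1.45)² = 6.6052 m².
From F = γ·h_c·A, the centroid depth is h_c = 463/(9.81 × 6.6052) = 7.14539 m.
The centroid is at the centre, 1.45 m below the top of the plate, so the highest point sits at h_top = 7.14539 − 1.45 = 5.69539 m below the surface.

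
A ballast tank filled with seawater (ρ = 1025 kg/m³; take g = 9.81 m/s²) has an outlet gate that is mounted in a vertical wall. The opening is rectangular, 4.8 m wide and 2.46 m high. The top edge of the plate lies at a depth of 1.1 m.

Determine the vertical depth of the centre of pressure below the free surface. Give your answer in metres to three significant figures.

h_p = 2.55 m

γ = ρg = 1025 × 9.81 / 1000 = 10.05525 kN/m³.
The centroid lies 2.46/2 = 1.23 m below the top edge, so the centroid depth is h_c = 1.1 + 1.23 = 2.33 m.
A = 4.8 × 2.46 = 11.808 m².
Resultant F = γ·h_c·A = 10.05525 × 2.33 × 11.808 = 276.646 kN.
I_c = b·h³/12 = 4.8 × 2.46³/12 = 5.95477 m⁴.
Centre of pressure: y_p = y_c + I_c/(y_c·A) = 2.33 + 5.95477/(2.33 × 11.808) = 2.33 + 0.216438 = 2.54644 m along the plane.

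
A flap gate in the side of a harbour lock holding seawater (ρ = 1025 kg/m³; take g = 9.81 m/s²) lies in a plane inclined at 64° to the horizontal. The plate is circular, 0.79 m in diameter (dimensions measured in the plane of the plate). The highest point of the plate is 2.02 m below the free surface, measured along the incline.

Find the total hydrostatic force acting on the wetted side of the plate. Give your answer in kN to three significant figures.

γ = ρg = 1025 × 9.81 / 1000 = 10.05525 kN/m³.
Let θ = 64° be the plate's angle to the horizontal; measure y along the incline from where the plane meets the free surface. Vertical depth h = y·sinθ with sinθ = 0.898794.
The centroid is at the centre, 0.395 m below the top of the plate, so y_c = 2.02 + 0.395 = 2.415 m and h_c = 2.415 × 0.898794 = 2.17059 m.
A = π(0.395)² = 0.490167 m².
Resultant F = γ·h_c·A = 10.05525 × 2.17059 × 0.490167 = 10.6983 kN.

F ≈ 10.7 kN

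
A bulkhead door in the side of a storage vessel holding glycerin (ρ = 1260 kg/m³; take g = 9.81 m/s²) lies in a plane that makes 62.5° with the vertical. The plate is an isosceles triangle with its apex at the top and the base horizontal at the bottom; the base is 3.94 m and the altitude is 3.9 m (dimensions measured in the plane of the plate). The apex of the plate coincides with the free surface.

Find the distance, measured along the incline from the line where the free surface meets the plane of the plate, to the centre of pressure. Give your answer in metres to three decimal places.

y_p = 2.925 m

γ = ρg = 1260 × 9.81 / 1000 = 12.3606 kN/m³.
The plate makes 62.5° with the vertical, i.e. θ = 90° − 62.5° = 27.5° to the horizontal. Measuring y along the incline from the free-surface line, vertical depth h = y·sinθ with sinθ = 0.461749.
With the apex up, the centroid sits 2h/3 = 2 × 3.9/3 = 2.6 m below the apex, so y_c = 2.6 m and h_c = 2.6 × 0.461749 = 1.20055 m.
A = ½ × 3.94 × 3.9 = 7.683 m².
Resultant F = γ·h_c·A = 12.3606 × 1.20055 × 7.683 = 114.012 kN.
I_c = b·h³/36 = 3.94 × 3.9³/36 = 6.49213 m⁴.
Centre of pressure: y_p = y_c + I_c/(y_c·A) = 2.6 + 6.49213/(2.6 × 7.683) = 2.6 + 0.325 = 2.925 m along the plane.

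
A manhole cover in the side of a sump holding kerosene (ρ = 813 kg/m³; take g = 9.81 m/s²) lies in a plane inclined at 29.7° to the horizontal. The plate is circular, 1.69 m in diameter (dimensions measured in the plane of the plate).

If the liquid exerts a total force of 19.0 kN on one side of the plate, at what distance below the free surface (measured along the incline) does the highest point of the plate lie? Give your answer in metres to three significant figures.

y_top ≈ 1.30 m

γ = ρg = 813 × 9.81 / 1000 = 7.97553 kN/m³.
A = π(0.845)² = 2.24318 m².
From F = γ·h_c·A, the centroid depth is h_c = 19.0/(7.97553 × 2.24318) = 1.06201 m.
Let θ = 29.7° be the plate's angle to the horizontal; measure y along the incline from where the plane meets the free surface. Vertical depth h = y·sinθ with sinθ = 0.495459.
Along the incline, y_c = h_c/sinθ = 1.06201/0.495459 = 2.14349 m.
The centroid is at the centre, 0.845 m below the top of the plate, so the highest point sits at y_top = 2.14349 − 0.845 = 1.29849 m along the incline.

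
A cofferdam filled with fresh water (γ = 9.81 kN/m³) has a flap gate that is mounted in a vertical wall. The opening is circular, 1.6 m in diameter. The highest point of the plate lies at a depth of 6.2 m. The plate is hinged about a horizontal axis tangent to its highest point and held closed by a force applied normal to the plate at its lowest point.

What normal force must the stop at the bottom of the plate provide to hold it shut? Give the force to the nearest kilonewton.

P ≈ 71 kN

γ = 9.81 kN/m³.
The centroid is at the centre, 0.8 m below the top of the plate, so the centroid depth is h_c = 6.2 + 0.8 = 7 m.
A = π(0.8)² = 2.01062 m².
Resultant F = γ·h_c·A = 9.81 × 7 × 2.01062 = 138.069 kN.
I_c = πr⁴/4 = π × 0.8⁴/4 = 0.321699 m⁴.
Centre of pressure: y_p = y_c + I_c/(y_c·A) = 7 + 0.321699/(7 × 2.01062) = 7 + 0.0228571 = 7.02286 m along the plane.
The resultant acts 0.8 + 0.0228571 = 0.822857 m (along the plate) below the hinge at the top edge, so the moment about the hinge is M = F × 0.822857 = 138.069 × 0.822857 = 113.611 kN·m.
A normal force at the bottom, 1.6 m from the hinge, must supply this moment: P = 113.611/1.6 = 71.0069 kN.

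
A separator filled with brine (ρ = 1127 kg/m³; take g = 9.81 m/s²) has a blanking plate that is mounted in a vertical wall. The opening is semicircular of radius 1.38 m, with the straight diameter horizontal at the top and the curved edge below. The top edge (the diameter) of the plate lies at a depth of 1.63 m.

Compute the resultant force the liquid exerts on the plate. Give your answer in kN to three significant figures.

F ≈ 73.3 kN

γ = ρg = 1127 × 9.81 / 1000 = 11.05587 kN/m³.
The centroid of a semicircle lies 4r/(3π) = 0.58569 m from the diameter, here below the top edge, so the centroid depth is h_c = 1.63 + 0.58569 = 2.21569 m.
A = πr²/2 = π × 1.38²/2 = 2.99142 m².
Resultant F = γ·h_c·A = 11.05587 × 2.21569 × 2.99142 = 73.279 kN.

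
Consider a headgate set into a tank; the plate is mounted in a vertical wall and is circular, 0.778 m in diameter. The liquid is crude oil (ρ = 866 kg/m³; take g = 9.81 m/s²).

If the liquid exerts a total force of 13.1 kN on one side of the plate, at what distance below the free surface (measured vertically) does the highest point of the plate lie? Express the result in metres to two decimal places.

d_top ≈ 2.85 m

γ = ρg = 866 × 9.81 / 1000 = 8.49546 kN/m³.
A = π(0.389)² = 0.475389 m².
From F = γ·h_c·A, the centroid depth is h_c = 13.1/(8.49546 × 0.475389) = 3.24366 m.
The centroid is at the centre, 0.389 m below the top of the plate, so the highest point sits at h_top = 3.24366 − 0.389 = 2.85466 m below the surface.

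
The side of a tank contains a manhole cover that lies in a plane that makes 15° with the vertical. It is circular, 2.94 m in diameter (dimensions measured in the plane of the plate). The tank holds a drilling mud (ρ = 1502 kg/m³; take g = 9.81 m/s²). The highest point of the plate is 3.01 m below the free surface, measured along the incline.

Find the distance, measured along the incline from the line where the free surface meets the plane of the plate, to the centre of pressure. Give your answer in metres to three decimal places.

γ = ρg = 1502 × 9.81 / 1000 = 14.73462 kN/m³.
The plate makes 15° with the vertical, i.e. θ = 90° − 15° = 75° to the horizontal. Measuring y along the incline from the free-surface line, vertical depth h = y·sinθ with sinθ = 0.965926.
The centroid is at the centre, 1.47 m below the top of the plate, so y_c = 3.01 + 1.47 = 4.48 m and h_c = 4.48 × 0.965926 = 4.32735 m.
A = π(1.47)² = 6.78867 m².
Resultant F = γ·h_c·A = 14.73462 × 4.32735 × 6.78867 = 432.858 kN.
I_c = πr⁴/4 = π × 1.47⁴/4 = 3.66741 m⁴.
Centre of pressure: y_p = y_c + I_c/(y_c·A) = 4.48 + 3.66741/(4.48 × 6.78867) = 4.48 + 0.120586 = 4.60059 m along the plane.

y_p = 4.601 m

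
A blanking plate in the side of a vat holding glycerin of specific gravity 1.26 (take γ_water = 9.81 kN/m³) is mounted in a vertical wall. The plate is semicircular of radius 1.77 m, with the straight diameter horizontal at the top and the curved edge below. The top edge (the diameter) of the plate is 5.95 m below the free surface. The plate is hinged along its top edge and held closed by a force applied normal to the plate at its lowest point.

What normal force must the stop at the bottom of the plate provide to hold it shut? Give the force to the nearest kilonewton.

γ = 1.26 × 9.81 = 12.3606 kN/m³.
The centroid of a semicircle lies 4r/(3π) = 0.751211 m from the diameter, here below the top edge, so the centroid depth is h_c = 5.95 + 0.751211 = 6.70121 m.
A = πr²/2 = π × 1.77²/2 = 4.92115 m².
Resultant F = γ·h_c·A = 12.3606 × 6.70121 × 4.92115 = 407.624 kN.
I_c = (π/8 − 8/(9π))·r⁴ = 0.109757 × 1.77⁴ = 1.07727 m⁴.
Centre of pressure: y_p = y_c + I_c/(y_c·A) = 6.70121 + 1.07727/(6.70121 × 4.92115) = 6.70121 + 0.0326667 = 6.73388 m along the plane.
The resultant acts 0.751211 + 0.0326667 = 0.783878 m (along the plate) below the hinge at the top edge, so the moment about the hinge is M = F × 0.783878 = 407.624 × 0.783878 = 319.527 kN·m.
A normal force at the bottom, 1.77 m from the hinge, must supply this moment: P = 319.527/1.77 = 180.524 kN.

P ≈ 181 kN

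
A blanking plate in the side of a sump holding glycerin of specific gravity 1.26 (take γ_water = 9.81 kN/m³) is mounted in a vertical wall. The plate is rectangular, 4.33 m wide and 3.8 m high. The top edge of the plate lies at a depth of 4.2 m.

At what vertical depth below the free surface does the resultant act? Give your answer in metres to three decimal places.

h_p = 6.297 m

γ = 1.26 × 9.81 = 12.3606 kN/m³.
The centroid lies 3.8/2 = 1.9 m below the top edge, so the centroid depth is h_c = 4.2 + 1.9 = 6.1 m.
A = 4.33 × 3.8 = 16.454 m².
Resultant F = γ·h_c·A = 12.3606 × 6.1 × 16.454 = 1240.63 kN.
I_c = b·h³/12 = 4.33 × 3.8³/12 = 19.7996 m⁴.
Centre of pressure: y_p = y_c + I_c/(y_c·A) = 6.1 + 19.7996/(6.1 × 16.454) = 6.1 + 0.197267 = 6.29727 m along the plane.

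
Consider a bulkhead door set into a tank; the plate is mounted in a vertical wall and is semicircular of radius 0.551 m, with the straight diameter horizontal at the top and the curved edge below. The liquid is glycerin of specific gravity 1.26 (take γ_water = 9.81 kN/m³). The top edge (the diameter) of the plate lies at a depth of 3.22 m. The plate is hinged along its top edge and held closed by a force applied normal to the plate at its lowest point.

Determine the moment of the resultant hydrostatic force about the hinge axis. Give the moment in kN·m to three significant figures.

γ = 1.26 × 9.81 = 12.3606 kN/m³.
The centroid of a semicircle lies 4r/(3π) = 0.233852 m from the diameter, here below the top edge, so the centroid depth is h_c = 3.22 + 0.233852 = 3.45385 m.
A = πr²/2 = π × 0.551²/2 = 0.476895 m².
Resultant F = γ·h_c·A = 12.3606 × 3.45385 × 0.476895 = 20.3594 kN.
I_c = (π/8 − 8/(9π))·r⁴ = 0.109757 × 0.551⁴ = 0.0101167 m⁴.
Centre of pressure: y_p = y_c + I_c/(y_c·A) = 3.45385 + 0.0101167/(3.45385 × 0.476895) = 3.45385 + 0.00614204 = 3.45999 m along the plane.
The resultant acts 0.233852 + 0.00614204 = 0.239994 m (along the plate) below the hinge at the top edge, so the moment about the hinge is M = F × 0.239994 = 20.3594 × 0.239994 = 4.88613 kN·m.

M ≈ 4.89 kN·m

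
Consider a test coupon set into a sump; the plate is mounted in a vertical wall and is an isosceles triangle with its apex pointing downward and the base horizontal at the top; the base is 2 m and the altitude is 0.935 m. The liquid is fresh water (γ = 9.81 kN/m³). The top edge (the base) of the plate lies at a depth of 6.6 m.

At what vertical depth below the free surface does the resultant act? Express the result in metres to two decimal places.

h_p = 6.92 m

γ = 9.81 kN/m³.
With the apex down, the centroid sits h/3 = 0.935/3 = 0.311667 m below the base (the top edge), so the centroid depth is h_c = 6.6 + 0.311667 = 6.91167 m.
A = ½ × 2 × 0.935 = 0.935 m².
Resultant F = γ·h_c·A = 9.81 × 6.91167 × 0.935 = 63.3963 kN.
I_c = b·h³/36 = 2 × 0.935³/36 = 0.0454111 m⁴.
Centre of pressure: y_p = y_c + I_c/(y_c·A) = 6.91167 + 0.0454111/(6.91167 × 0.935) = 6.91167 + 0.00702696 = 6.9187 m along the plane.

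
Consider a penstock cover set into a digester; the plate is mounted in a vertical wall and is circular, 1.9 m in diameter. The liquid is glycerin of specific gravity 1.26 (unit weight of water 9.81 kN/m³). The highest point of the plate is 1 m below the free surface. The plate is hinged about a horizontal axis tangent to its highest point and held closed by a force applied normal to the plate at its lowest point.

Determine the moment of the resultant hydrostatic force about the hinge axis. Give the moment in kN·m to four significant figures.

γ = 1.26 × 9.81 = 12.3606 kN/m³.
The centroid is at the centre, 0.95 m below the top of the plate, so the centroid depth is h_c = 1 + 0.95 = 1.95 m.
A = π(0.95)² = 2.83529 m².
Resultant F = γ·h_c·A = 12.3606 × 1.95 × 2.83529 = 68.3395 kN.
I_c = πr⁴/4 = π × 0.95⁴/4 = 0.639712 m⁴.
Centre of pressure: y_p = y_c + I_c/(y_c·A) = 1.95 + 0.639712/(1.95 × 2.83529) = 1.95 + 0.115705 = 2.0657 m along the plane.
The resultant acts 0.95 + 0.115705 = 1.0657 m (along the plate) below the hinge at the top edge, so the moment about the hinge is M = F × 1.0657 = 68.3395 × 1.0657 = 72.8294 kN·m.

M ≈ 72.83 kN·m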